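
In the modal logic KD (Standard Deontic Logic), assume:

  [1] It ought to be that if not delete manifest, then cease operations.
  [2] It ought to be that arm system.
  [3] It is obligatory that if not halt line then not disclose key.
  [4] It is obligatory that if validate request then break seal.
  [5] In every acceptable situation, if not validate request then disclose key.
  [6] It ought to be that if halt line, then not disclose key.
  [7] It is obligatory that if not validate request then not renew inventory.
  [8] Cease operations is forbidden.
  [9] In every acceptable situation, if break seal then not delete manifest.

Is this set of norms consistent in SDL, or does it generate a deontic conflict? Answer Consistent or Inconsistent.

By case analysis on halt_line: premise 6 gives O(halt_line → ¬disclose_key) and premise 3 gives O(¬halt_line → ¬disclose_key), so O(¬disclose_key) either way.
Premise 5 is O(¬validate_request → disclose_key); contrapositively O(¬disclose_key → validate_request). Since O(¬disclose_key) holds, K gives O(validate_request).
From O(validate_request) and premise 4, O(validate_request → break_seal), we obtain O(break_seal).
From O(break_seal) and premise 9, O(break_seal → ¬delete_manifest), we obtain O(¬delete_manifest).
From O(¬delete_manifest) and premise 1, O(¬delete_manifest → cease_operations), we obtain O(cease_operations).
However, F(cease_operations) at premise 8 amounts to O(¬cease_operations).
We now have both O(cease_operations) and O(¬cease_operations) — cease_operations is simultaneously obligatory and forbidden, violating the D-axiom.

Inconsistent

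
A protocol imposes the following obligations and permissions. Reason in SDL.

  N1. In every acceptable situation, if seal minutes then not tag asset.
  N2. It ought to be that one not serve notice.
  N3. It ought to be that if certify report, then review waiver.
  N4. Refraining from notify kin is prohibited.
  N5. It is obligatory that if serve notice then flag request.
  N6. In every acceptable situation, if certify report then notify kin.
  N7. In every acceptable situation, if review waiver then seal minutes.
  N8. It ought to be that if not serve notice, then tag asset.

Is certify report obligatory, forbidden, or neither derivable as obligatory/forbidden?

Premise 2 gives O(¬serve_notice).
Applying K to premise 8 (O(¬serve_notice → tag_asset)) and O(¬serve_notice) yields O(tag_asset).
The contrapositive of premise 1 (O(seal_minutes → ¬tag_asset)) is O(tag_asset → ¬seal_minutes), and O(tag_asset) is already established, so O(¬seal_minutes).
The contrapositive of premise 7 (O(review_waiver → seal_minutes)) is O(¬seal_minutes → ¬review_waiver), and O(¬seal_minutes) is already established, so O(¬review_waiver).
Premise 3 is O(certify_report → review_waiver); contrapositively O(¬review_waiver → ¬certify_report). Since O(¬review_waiver) holds, K gives O(¬certify_report).
Premises 4, 5, 6 do not contribute to this derivation.
Thus O(¬certify_report), which is F(certify_report): certify_report is forbidden.

Forbidden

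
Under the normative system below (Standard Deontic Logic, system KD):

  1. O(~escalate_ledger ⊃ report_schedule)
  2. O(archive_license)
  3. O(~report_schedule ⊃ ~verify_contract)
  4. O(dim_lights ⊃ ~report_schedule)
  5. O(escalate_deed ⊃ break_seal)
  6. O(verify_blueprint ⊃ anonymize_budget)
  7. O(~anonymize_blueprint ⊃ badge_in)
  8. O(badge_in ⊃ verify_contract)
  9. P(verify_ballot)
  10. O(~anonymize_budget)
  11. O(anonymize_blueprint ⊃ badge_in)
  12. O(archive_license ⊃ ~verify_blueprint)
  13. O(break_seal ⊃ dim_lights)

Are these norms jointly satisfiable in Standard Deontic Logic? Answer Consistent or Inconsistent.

Premise 6 is O(verify_blueprint ⊃ anonymize_budget), but O(verify_blueprint) is not derivable from the premises, so it does not yield O(anonymize_budget).
So O(anonymize_budget) is not derivable, and the apparent clash with O(~anonymize_budget) does not arise.
A world satisfying every obligation exists (e.g. anonymize_blueprint=false, anonymize_budget=false, archive_license=true, badge_in=true, break_seal=false, dim_lights=false, escalate_deed=false, escalate_ledger=false, report_schedule=true, verify_ballot=false, verify_blueprint=false, verify_contract=true); no atom is both obligatory and forbidden, so the set is consistent.

Consistent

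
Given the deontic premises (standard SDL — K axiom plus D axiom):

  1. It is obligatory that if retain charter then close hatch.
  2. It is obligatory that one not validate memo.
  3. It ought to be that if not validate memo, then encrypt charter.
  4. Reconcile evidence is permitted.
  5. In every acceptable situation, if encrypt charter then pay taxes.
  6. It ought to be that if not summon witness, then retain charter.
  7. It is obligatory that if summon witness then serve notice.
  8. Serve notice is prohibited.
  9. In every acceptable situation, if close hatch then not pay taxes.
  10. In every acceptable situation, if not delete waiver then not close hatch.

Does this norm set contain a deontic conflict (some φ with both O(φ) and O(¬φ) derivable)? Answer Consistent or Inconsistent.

From premise 2 we have O(¬validate_memo).
Applying K to premise 3 (O(¬validate_memo → encrypt_charter)) and O(¬validate_memo) yields O(encrypt_charter).
Premise 5 is O(encrypt_charter → pay_taxes); since O(encrypt_charter), deontic closure gives O(pay_taxes).
Premise 9 is O(close_hatch → ¬pay_taxes); contrapositively O(pay_taxes → ¬close_hatch). Since O(pay_taxes) holds, K gives O(¬close_hatch).
Premise 1, O(retain_charter → close_hatch), contraposes to O(¬close_hatch → ¬retain_charter); with O(¬close_hatch) we get O(¬retain_charter).
Premise 6, O(¬summon_witness → retain_charter), contraposes to O(¬retain_charter → summon_witness); with O(¬retain_charter) we get O(summon_witness).
Premise 7 is O(summon_witness → serve_notice); since O(summon_witness), deontic closure gives O(serve_notice).
Yet premise 8 is F(serve_notice), i.e. O(¬serve_notice).
We now have both O(serve_notice) and O(¬serve_notice) — serve_notice is simultaneously obligatory and forbidden, violating the D-axiom.

Inconsistent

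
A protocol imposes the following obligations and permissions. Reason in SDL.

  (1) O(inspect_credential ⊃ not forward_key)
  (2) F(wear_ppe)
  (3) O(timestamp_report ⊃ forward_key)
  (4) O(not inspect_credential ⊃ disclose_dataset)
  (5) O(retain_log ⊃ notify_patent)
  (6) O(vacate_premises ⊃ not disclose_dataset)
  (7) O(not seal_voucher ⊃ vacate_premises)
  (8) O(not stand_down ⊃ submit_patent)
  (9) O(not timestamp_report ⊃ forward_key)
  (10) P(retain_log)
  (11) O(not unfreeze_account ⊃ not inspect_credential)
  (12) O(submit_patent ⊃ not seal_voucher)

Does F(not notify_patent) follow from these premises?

Premise 5 is O(retain_log ⊃ notify_patent), but O(retain_log) is not derivable from the premises (the permission P(retain_log) asserts only not O(not retain_log), not O(retain_log)), so it does not yield O(notify_patent).
No other premise forces O(notify_patent). An ideal world satisfying every premise can still have not notify_patent true, so F(not notify_patent) is not derivable.

No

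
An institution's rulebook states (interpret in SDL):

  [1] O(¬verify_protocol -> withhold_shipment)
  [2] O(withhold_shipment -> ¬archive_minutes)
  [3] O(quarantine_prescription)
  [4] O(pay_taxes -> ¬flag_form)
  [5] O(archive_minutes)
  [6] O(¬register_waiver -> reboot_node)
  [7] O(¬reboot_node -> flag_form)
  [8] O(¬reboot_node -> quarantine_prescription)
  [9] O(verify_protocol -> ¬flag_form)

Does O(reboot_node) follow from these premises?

Premise 5 gives O(archive_minutes).
Premise 2 is O(withhold_shipment -> ¬archive_minutes); contrapositively O(archive_minutes -> ¬withhold_shipment). Since O(archive_minutes) holds, K gives O(¬withhold_shipment).
Premise 1 is O(¬verify_protocol -> withhold_shipment); contrapositively O(¬withhold_shipment -> verify_protocol). Since O(¬withhold_shipment) holds, K gives O(verify_protocol).
With premise 9, O(verify_protocol -> ¬flag_form), the K-axiom yields O(¬flag_form).
The contrapositive of premise 7 (O(¬reboot_node -> flag_form)) is O(¬flag_form -> reboot_node), and O(¬flag_form) is already established, so O(reboot_node).
Premises 3, 4, 6, 8 do not contribute to this derivation.
So O(reboot_node) follows.

Yes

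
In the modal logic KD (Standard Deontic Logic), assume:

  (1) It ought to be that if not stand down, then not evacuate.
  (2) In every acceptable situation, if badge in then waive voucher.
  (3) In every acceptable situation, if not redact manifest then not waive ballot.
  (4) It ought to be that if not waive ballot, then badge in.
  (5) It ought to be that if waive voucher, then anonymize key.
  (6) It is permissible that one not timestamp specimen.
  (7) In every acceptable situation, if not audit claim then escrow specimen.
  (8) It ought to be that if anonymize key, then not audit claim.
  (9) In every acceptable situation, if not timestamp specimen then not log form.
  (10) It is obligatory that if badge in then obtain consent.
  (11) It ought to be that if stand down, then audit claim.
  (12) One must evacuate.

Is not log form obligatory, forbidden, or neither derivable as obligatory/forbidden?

Neither

Premise 9 is O(¬timestamp_specimen → ¬log_form), but O(¬timestamp_specimen) is not derivable from the premises (the permission P(¬timestamp_specimen) asserts only ¬O(timestamp_specimen), not O(¬timestamp_specimen)), so it does not yield O(¬log_form).
No premise or chain of K-axiom applications forces O(¬log_form), and none forces O(log_form). So ¬log_form is neither obligatory nor forbidden under these norms.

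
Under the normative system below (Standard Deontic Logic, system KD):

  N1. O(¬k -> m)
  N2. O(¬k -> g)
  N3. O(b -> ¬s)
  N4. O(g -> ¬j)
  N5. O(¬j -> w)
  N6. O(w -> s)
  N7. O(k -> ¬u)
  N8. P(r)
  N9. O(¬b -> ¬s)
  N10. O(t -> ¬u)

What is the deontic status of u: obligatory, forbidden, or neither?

Forbidden

By case analysis on b: premise 3 gives O(b -> ¬s) and premise 9 gives O(¬b -> ¬s), so O(¬s) either way.
Premise 6, O(w -> s), contraposes to O(¬s -> ¬w); with O(¬s) we get O(¬w).
Premise 5 is O(¬j -> w); contrapositively O(¬w -> j). Since O(¬w) holds, K gives O(j).
The contrapositive of premise 4 (O(g -> ¬j)) is O(j -> ¬g), and O(j) is already established, so O(¬g).
Premise 2, O(¬k -> g), contraposes to O(¬g -> k); with O(¬g) we get O(k).
Applying K to premise 7 (O(k -> ¬u)) and O(k) yields O(¬u).
Premises 1, 8, 10 do not contribute to this derivation.
Thus O(¬u), which is F(u): u is forbidden.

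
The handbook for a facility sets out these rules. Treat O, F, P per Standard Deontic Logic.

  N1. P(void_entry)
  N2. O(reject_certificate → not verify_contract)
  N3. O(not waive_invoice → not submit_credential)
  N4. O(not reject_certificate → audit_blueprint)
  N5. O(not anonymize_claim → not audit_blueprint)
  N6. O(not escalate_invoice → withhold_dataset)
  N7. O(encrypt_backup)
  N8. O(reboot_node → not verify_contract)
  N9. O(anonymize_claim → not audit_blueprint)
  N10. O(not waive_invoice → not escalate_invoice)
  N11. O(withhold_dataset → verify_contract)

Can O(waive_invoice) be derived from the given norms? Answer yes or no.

Yes

Premises 5 and 9 are O(not anonymize_claim → not audit_blueprint) and O(anonymize_claim → not audit_blueprint); every ideal world satisfies not anonymize_claim or anonymize_claim, so in either case not audit_blueprint holds — hence O(not audit_blueprint).
Premise 4, O(not reject_certificate → audit_blueprint), contraposes to O(not audit_blueprint → reject_certificate); with O(not audit_blueprint) we get O(reject_certificate).
Premise 2 is O(reject_certificate → not verify_contract); since O(reject_certificate), deontic closure gives O(not verify_contract).
Premise 11 is O(withhold_dataset → verify_contract); contrapositively O(not verify_contract → not withhold_dataset). Since O(not verify_contract) holds, K gives O(not withhold_dataset).
Premise 6, O(not escalate_invoice → withhold_dataset), contraposes to O(not withhold_dataset → escalate_invoice); with O(not withhold_dataset) we get O(escalate_invoice).
Premise 10, O(not waive_invoice → not escalate_invoice), contraposes to O(escalate_invoice → waive_invoice); with O(escalate_invoice) we get O(waive_invoice).
Premises 1, 3, 7, 8 do not contribute to this derivation.
So O(waive_invoice) follows.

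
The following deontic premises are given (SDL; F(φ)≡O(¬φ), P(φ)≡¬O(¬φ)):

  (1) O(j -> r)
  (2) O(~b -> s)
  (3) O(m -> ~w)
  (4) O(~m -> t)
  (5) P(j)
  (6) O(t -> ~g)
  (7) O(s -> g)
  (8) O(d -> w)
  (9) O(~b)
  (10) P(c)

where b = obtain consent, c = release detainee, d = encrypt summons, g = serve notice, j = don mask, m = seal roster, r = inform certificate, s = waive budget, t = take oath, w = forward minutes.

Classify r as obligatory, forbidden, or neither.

Premise 1 is O(j -> r), but O(j) is not derivable from the premises (the permission P(j) asserts only ~O(~j), not O(j)), so it does not yield O(r).
No premise or chain of K-axiom applications forces O(r), and none forces O(~r). So r is neither obligatory nor forbidden under these norms.

Neither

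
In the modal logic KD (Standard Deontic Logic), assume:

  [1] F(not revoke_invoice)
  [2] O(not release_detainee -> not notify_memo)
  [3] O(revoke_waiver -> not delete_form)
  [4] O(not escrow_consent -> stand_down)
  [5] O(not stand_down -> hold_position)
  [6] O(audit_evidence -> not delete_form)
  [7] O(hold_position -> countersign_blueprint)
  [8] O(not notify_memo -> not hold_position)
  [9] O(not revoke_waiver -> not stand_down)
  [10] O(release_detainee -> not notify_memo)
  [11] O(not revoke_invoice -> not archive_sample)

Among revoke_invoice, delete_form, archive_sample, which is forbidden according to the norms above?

Premises 2 and 10 cover both cases: O(not release_detainee -> not notify_memo) and O(release_detainee -> not notify_memo). Since not release_detainee ∨ release_detainee is a tautology, O(not notify_memo) follows.
From O(not notify_memo) and premise 8, O(not notify_memo -> not hold_position), we obtain O(not hold_position).
The contrapositive of premise 5 (O(not stand_down -> hold_position)) is O(not hold_position -> stand_down), and O(not hold_position) is already established, so O(stand_down).
Premise 9, O(not revoke_waiver -> not stand_down), contraposes to O(stand_down -> revoke_waiver); with O(stand_down) we get O(revoke_waiver).
With premise 3, O(revoke_waiver -> not delete_form), the K-axiom yields O(not delete_form).
So O(not delete_form) holds, i.e. delete_form is forbidden. None of the other listed options is forbidden under the premises.

delete_form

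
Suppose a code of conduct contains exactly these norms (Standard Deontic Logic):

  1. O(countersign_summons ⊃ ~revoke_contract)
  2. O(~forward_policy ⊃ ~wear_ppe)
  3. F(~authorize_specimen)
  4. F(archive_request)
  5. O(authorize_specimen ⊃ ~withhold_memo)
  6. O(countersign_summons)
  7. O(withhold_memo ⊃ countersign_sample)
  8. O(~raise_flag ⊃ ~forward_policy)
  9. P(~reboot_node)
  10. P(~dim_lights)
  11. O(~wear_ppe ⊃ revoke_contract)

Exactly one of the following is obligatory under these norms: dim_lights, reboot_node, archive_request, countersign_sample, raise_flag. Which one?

Premise 6 states O(countersign_summons) outright.
With premise 1, O(countersign_summons ⊃ ~revoke_contract), the K-axiom yields O(~revoke_contract).
Premise 11 is O(~wear_ppe ⊃ revoke_contract); contrapositively O(~revoke_contract ⊃ wear_ppe). Since O(~revoke_contract) holds, K gives O(wear_ppe).
Premise 2, O(~forward_policy ⊃ ~wear_ppe), contraposes to O(wear_ppe ⊃ forward_policy); with O(wear_ppe) we get O(forward_policy).
The contrapositive of premise 8 (O(~raise_flag ⊃ ~forward_policy)) is O(forward_policy ⊃ raise_flag), and O(forward_policy) is already established, so O(raise_flag).
So O(raise_flag) holds — raise_flag is obligatory. None of the other listed options is made obligatory by any chain of premises.

raise_flag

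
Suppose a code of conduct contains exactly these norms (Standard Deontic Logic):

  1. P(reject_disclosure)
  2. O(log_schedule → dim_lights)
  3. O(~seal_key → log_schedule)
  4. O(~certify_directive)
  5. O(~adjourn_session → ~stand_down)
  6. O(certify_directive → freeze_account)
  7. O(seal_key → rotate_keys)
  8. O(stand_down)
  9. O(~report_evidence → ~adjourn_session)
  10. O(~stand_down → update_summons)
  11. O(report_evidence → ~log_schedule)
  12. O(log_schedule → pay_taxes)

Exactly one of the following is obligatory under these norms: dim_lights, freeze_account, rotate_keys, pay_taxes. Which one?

Premise 8 states O(stand_down) outright.
Premise 5 is O(~adjourn_session → ~stand_down); contrapositively O(stand_down → adjourn_session). Since O(stand_down) holds, K gives O(adjourn_session).
Premise 9, O(~report_evidence → ~adjourn_session), contraposes to O(adjourn_session → report_evidence); with O(adjourn_session) we get O(report_evidence).
Premise 11 is O(report_evidence → ~log_schedule); since O(report_evidence), deontic closure gives O(~log_schedule).
Premise 3 is O(~seal_key → log_schedule); contrapositively O(~log_schedule → seal_key). Since O(~log_schedule) holds, K gives O(seal_key).
Applying K to premise 7 (O(seal_key → rotate_keys)) and O(seal_key) yields O(rotate_keys).
So O(rotate_keys) holds — rotate_keys is obligatory. None of the other listed options is made obligatory by any chain of premises.

rotate_keys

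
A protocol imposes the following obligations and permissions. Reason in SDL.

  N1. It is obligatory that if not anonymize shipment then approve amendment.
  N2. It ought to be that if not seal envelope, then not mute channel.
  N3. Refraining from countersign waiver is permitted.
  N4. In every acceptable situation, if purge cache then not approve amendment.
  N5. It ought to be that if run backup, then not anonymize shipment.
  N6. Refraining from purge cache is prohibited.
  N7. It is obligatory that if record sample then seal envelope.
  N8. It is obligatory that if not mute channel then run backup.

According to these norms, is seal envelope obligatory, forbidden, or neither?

Obligatory

Premise 6, F(¬purge_cache), is equivalent to O(purge_cache).
With premise 4, O(purge_cache → ¬approve_amendment), the K-axiom yields O(¬approve_amendment).
Premise 1 is O(¬anonymize_shipment → approve_amendment); contrapositively O(¬approve_amendment → anonymize_shipment). Since O(¬approve_amendment) holds, K gives O(anonymize_shipment).
The contrapositive of premise 5 (O(run_backup → ¬anonymize_shipment)) is O(anonymize_shipment → ¬run_backup), and O(anonymize_shipment) is already established, so O(¬run_backup).
The contrapositive of premise 8 (O(¬mute_channel → run_backup)) is O(¬run_backup → mute_channel), and O(¬run_backup) is already established, so O(mute_channel).
The contrapositive of premise 2 (O(¬seal_envelope → ¬mute_channel)) is O(mute_channel → seal_envelope), and O(mute_channel) is already established, so O(seal_envelope).
Premises 3, 7 do not contribute to this derivation.
Hence seal_envelope is obligatory.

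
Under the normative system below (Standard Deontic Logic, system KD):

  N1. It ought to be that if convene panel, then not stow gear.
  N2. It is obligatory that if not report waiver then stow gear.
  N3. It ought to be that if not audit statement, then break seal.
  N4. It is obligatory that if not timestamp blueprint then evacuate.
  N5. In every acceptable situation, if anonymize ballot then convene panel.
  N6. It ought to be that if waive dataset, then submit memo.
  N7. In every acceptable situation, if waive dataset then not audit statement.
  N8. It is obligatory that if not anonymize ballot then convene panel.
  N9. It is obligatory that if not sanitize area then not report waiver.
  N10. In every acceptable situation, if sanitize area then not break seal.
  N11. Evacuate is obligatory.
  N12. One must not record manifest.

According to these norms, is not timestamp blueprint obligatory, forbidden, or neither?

Neither

Premise 4 is O(¬timestamp_blueprint → evacuate); even if O(evacuate) held, inferring O(¬timestamp_blueprint) would be affirming the consequent — invalid.
No premise or chain of K-axiom applications forces O(¬timestamp_blueprint), and none forces O(timestamp_blueprint). So ¬timestamp_blueprint is neither obligatory nor forbidden under these norms.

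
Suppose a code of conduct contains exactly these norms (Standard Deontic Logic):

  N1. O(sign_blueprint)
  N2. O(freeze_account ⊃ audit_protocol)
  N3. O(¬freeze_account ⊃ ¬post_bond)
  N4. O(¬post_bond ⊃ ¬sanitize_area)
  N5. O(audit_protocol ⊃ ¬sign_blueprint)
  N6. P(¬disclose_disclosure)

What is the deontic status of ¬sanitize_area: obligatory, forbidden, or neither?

Premise 1 gives O(sign_blueprint).
Premise 5, O(audit_protocol ⊃ ¬sign_blueprint), contraposes to O(sign_blueprint ⊃ ¬audit_protocol); with O(sign_blueprint) we get O(¬audit_protocol).
The contrapositive of premise 2 (O(freeze_account ⊃ audit_protocol)) is O(¬audit_protocol ⊃ ¬freeze_account), and O(¬audit_protocol) is already established, so O(¬freeze_account).
Premise 3 is O(¬freeze_account ⊃ ¬post_bond); since O(¬freeze_account), deontic closure gives O(¬post_bond).
Premise 4 is O(¬post_bond ⊃ ¬sanitize_area); since O(¬post_bond), deontic closure gives O(¬sanitize_area).
Premise 6 does not contribute to this derivation.
Hence ¬sanitize_area is obligatory.

Obligatory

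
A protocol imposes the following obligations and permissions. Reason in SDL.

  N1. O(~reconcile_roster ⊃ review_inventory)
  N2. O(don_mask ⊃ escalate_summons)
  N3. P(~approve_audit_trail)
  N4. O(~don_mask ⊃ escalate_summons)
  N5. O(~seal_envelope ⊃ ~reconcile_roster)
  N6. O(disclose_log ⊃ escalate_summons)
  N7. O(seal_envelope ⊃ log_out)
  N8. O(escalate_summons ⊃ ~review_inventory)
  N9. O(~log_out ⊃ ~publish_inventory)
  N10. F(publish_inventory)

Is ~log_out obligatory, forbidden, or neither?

Forbidden

Premises 2 and 4 cover both cases: O(don_mask ⊃ escalate_summons) and O(~don_mask ⊃ escalate_summons). Since don_mask ∨ ~don_mask is a tautology, O(escalate_summons) follows.
From O(escalate_summons) and premise 8, O(escalate_summons ⊃ ~review_inventory), we obtain O(~review_inventory).
The contrapositive of premise 1 (O(~reconcile_roster ⊃ review_inventory)) is O(~review_inventory ⊃ reconcile_roster), and O(~review_inventory) is already established, so O(reconcile_roster).
Premise 5 is O(~seal_envelope ⊃ ~reconcile_roster); contrapositively O(reconcile_roster ⊃ seal_envelope). Since O(reconcile_roster) holds, K gives O(seal_envelope).
From O(seal_envelope) and premise 7, O(seal_envelope ⊃ log_out), we obtain O(log_out).
Premises 3, 6, 9, 10 do not contribute to this derivation.
Thus O(log_out), which is F(~log_out): ~log_out is forbidden.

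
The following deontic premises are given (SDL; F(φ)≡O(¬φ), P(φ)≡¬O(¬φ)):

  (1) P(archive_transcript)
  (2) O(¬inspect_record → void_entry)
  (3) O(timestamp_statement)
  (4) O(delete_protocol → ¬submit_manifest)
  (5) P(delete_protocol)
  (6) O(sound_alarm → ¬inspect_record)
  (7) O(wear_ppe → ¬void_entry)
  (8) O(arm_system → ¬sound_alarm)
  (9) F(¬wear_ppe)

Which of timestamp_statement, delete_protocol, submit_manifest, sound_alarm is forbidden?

F(¬wear_ppe) at premise 9 means O(wear_ppe).
Applying K to premise 7 (O(wear_ppe → ¬void_entry)) and O(wear_ppe) yields O(¬void_entry).
Premise 2, O(¬inspect_record → void_entry), contraposes to O(¬void_entry → inspect_record); with O(¬void_entry) we get O(inspect_record).
Premise 6, O(sound_alarm → ¬inspect_record), contraposes to O(inspect_record → ¬sound_alarm); with O(inspect_record) we get O(¬sound_alarm).
So O(¬sound_alarm) holds, i.e. sound_alarm is forbidden. None of the other listed options is forbidden under the premises.

sound_alarm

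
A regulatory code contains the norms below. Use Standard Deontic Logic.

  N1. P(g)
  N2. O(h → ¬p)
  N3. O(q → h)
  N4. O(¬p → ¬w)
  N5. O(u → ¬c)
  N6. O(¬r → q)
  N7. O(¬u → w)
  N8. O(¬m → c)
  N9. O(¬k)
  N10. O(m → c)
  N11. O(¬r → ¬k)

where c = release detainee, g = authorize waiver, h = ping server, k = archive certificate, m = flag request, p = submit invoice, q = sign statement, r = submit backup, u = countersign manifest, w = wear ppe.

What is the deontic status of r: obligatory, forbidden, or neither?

By case analysis on m: premise 10 gives O(m → c) and premise 8 gives O(¬m → c), so O(c) either way.
Premise 5 is O(u → ¬c); contrapositively O(c → ¬u). Since O(c) holds, K gives O(¬u).
With premise 7, O(¬u → w), the K-axiom yields O(w).
The contrapositive of premise 4 (O(¬p → ¬w)) is O(w → p), and O(w) is already established, so O(p).
The contrapositive of premise 2 (O(h → ¬p)) is O(p → ¬h), and O(p) is already established, so O(¬h).
Premise 3, O(q → h), contraposes to O(¬h → ¬q); with O(¬h) we get O(¬q).
The contrapositive of premise 6 (O(¬r → q)) is O(¬q → r), and O(¬q) is already established, so O(r).
Premises 1, 9, 11 do not contribute to this derivation.
Hence r is obligatory.

Obligatory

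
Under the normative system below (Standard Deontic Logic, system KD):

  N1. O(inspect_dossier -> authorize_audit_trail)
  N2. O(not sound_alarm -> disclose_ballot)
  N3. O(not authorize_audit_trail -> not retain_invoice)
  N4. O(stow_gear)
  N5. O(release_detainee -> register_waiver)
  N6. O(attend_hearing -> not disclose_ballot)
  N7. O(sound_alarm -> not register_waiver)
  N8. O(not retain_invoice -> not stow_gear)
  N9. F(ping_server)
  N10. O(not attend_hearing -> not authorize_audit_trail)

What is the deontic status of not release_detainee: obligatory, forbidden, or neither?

Premise 4 states O(stow_gear) outright.
Premise 8, O(not retain_invoice -> not stow_gear), contraposes to O(stow_gear -> retain_invoice); with O(stow_gear) we get O(retain_invoice).
Premise 3, O(not authorize_audit_trail -> not retain_invoice), contraposes to O(retain_invoice -> authorize_audit_trail); with O(retain_invoice) we get O(authorize_audit_trail).
The contrapositive of premise 10 (O(not attend_hearing -> not authorize_audit_trail)) is O(authorize_audit_trail -> attend_hearing), and O(authorize_audit_trail) is already established, so O(attend_hearing).
Applying K to premise 6 (O(attend_hearing -> not disclose_ballot)) and O(attend_hearing) yields O(not disclose_ballot).
The contrapositive of premise 2 (O(not sound_alarm -> disclose_ballot)) is O(not disclose_ballot -> sound_alarm), and O(not disclose_ballot) is already established, so O(sound_alarm).
With premise 7, O(sound_alarm -> not register_waiver), the K-axiom yields O(not register_waiver).
The contrapositive of premise 5 (O(release_detainee -> register_waiver)) is O(not register_waiver -> not release_detainee), and O(not register_waiver) is already established, so O(not release_detainee).
Premises 1, 9 do not contribute to this derivation.
Hence not release_detainee is obligatory.

Obligatory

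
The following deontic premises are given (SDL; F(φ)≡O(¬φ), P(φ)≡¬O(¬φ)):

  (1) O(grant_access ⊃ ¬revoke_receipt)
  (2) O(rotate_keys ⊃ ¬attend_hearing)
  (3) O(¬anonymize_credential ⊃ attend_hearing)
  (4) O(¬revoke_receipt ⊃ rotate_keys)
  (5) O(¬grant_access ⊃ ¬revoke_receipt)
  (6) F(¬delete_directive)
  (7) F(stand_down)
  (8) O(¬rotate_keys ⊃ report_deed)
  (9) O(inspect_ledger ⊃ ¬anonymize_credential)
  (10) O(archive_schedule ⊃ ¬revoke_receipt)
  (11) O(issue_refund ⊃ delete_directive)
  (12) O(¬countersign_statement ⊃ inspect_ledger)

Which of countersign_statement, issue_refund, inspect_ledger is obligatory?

Premises 5 and 1 are O(¬grant_access ⊃ ¬revoke_receipt) and O(grant_access ⊃ ¬revoke_receipt); every ideal world satisfies ¬grant_access or grant_access, so in either case ¬revoke_receipt holds — hence O(¬revoke_receipt).
Applying K to premise 4 (O(¬revoke_receipt ⊃ rotate_keys)) and O(¬revoke_receipt) yields O(rotate_keys).
With premise 2, O(rotate_keys ⊃ ¬attend_hearing), the K-axiom yields O(¬attend_hearing).
Premise 3, O(¬anonymize_credential ⊃ attend_hearing), contraposes to O(¬attend_hearing ⊃ anonymize_credential); with O(¬attend_hearing) we get O(anonymize_credential).
The contrapositive of premise 9 (O(inspect_ledger ⊃ ¬anonymize_credential)) is O(anonymize_credential ⊃ ¬inspect_ledger), and O(anonymize_credential) is already established, so O(¬inspect_ledger).
The contrapositive of premise 12 (O(¬countersign_statement ⊃ inspect_ledger)) is O(¬inspect_ledger ⊃ countersign_statement), and O(¬inspect_ledger) is already established, so O(countersign_statement).
So O(countersign_statement) holds — countersign_statement is obligatory. None of the other listed options is made obligatory by any chain of premises.

countersign_statement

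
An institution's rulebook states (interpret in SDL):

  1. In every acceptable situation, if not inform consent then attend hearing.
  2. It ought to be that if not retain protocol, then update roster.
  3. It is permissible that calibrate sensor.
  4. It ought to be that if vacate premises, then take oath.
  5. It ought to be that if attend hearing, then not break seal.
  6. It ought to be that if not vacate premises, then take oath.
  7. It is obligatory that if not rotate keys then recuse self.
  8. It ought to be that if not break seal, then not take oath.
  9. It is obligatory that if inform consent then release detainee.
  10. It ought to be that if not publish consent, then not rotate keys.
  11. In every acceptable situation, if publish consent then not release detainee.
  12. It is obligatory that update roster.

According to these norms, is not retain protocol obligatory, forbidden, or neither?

Premise 2 is O(¬retain_protocol → update_roster); even if O(update_roster) held, inferring O(¬retain_protocol) would be affirming the consequent — invalid.
No premise or chain of K-axiom applications forces O(¬retain_protocol), and none forces O(retain_protocol). So ¬retain_protocol is neither obligatory nor forbidden under these norms.

Neither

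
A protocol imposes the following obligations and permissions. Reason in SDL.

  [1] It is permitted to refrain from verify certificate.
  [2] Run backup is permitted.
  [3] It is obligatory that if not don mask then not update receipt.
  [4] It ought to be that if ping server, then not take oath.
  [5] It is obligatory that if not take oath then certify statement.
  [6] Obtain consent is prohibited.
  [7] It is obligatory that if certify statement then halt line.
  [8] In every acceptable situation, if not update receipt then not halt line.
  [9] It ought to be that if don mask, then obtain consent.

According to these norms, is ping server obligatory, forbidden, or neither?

F(obtain_consent) at premise 6 means O(¬obtain_consent).
Premise 9, O(don_mask → obtain_consent), contraposes to O(¬obtain_consent → ¬don_mask); with O(¬obtain_consent) we get O(¬don_mask).
From O(¬don_mask) and premise 3, O(¬don_mask → ¬update_receipt), we obtain O(¬update_receipt).
Applying K to premise 8 (O(¬update_receipt → ¬halt_line)) and O(¬update_receipt) yields O(¬halt_line).
Premise 7, O(certify_statement → halt_line), contraposes to O(¬halt_line → ¬certify_statement); with O(¬halt_line) we get O(¬certify_statement).
Premise 5, O(¬take_oath → certify_statement), contraposes to O(¬certify_statement → take_oath); with O(¬certify_statement) we get O(take_oath).
Premise 4, O(ping_server → ¬take_oath), contraposes to O(take_oath → ¬ping_server); with O(take_oath) we get O(¬ping_server).
Premises 1, 2 do not contribute to this derivation.
Thus O(¬ping_server), which is F(ping_server): ping_server is forbidden.

Forbidden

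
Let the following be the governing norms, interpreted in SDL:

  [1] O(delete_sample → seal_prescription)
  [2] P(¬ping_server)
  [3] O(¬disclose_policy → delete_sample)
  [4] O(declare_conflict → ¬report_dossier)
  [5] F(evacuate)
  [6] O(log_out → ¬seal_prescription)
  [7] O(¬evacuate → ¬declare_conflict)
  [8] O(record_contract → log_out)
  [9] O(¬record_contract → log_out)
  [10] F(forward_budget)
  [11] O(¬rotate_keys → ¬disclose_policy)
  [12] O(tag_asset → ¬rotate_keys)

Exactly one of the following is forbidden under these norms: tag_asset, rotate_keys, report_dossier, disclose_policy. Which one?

tag_asset

By case analysis on ¬record_contract: premise 9 gives O(¬record_contract → log_out) and premise 8 gives O(record_contract → log_out), so O(log_out) either way.
Applying K to premise 6 (O(log_out → ¬seal_prescription)) and O(log_out) yields O(¬seal_prescription).
Premise 1, O(delete_sample → seal_prescription), contraposes to O(¬seal_prescription → ¬delete_sample); with O(¬seal_prescription) we get O(¬delete_sample).
Premise 3 is O(¬disclose_policy → delete_sample); contrapositively O(¬delete_sample → disclose_policy). Since O(¬delete_sample) holds, K gives O(disclose_policy).
The contrapositive of premise 11 (O(¬rotate_keys → ¬disclose_policy)) is O(disclose_policy → rotate_keys), and O(disclose_policy) is already established, so O(rotate_keys).
The contrapositive of premise 12 (O(tag_asset → ¬rotate_keys)) is O(rotate_keys → ¬tag_asset), and O(rotate_keys) is already established, so O(¬tag_asset).
So O(¬tag_asset) holds, i.e. tag_asset is forbidden. None of the other listed options is forbidden under the premises.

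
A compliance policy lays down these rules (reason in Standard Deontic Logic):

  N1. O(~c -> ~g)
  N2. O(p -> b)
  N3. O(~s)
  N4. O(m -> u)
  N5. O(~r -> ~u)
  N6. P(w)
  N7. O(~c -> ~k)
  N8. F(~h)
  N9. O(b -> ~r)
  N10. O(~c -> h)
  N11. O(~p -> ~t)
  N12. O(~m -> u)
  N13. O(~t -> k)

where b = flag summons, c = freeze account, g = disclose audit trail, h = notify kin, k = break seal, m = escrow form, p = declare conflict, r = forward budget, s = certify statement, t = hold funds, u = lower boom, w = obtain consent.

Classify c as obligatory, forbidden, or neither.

By case analysis on m: premise 4 gives O(m -> u) and premise 12 gives O(~m -> u), so O(u) either way.
Premise 5 is O(~r -> ~u); contrapositively O(u -> r). Since O(u) holds, K gives O(r).
The contrapositive of premise 9 (O(b -> ~r)) is O(r -> ~b), and O(r) is already established, so O(~b).
Premise 2, O(p -> b), contraposes to O(~b -> ~p); with O(~b) we get O(~p).
With premise 11, O(~p -> ~t), the K-axiom yields O(~t).
Premise 13 is O(~t -> k); since O(~t), deontic closure gives O(k).
Premise 7 is O(~c -> ~k); contrapositively O(k -> c). Since O(k) holds, K gives O(c).
Premises 1, 3, 6, 8, 10 do not contribute to this derivation.
Hence c is obligatory.

Obligatory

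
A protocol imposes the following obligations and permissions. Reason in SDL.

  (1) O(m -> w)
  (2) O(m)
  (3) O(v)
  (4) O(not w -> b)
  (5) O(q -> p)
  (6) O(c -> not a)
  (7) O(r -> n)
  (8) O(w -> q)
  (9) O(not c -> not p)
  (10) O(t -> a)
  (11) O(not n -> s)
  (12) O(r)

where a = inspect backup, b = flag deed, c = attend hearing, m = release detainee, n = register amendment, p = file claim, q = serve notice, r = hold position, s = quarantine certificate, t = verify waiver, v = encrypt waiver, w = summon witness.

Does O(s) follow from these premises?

No

Premise 11 is O(not n -> s), but O(not n) is not derivable from the premises, so it does not yield O(s).
No other premise forces O(s). An ideal world satisfying every premise can still have s false, so O(s) is not derivable.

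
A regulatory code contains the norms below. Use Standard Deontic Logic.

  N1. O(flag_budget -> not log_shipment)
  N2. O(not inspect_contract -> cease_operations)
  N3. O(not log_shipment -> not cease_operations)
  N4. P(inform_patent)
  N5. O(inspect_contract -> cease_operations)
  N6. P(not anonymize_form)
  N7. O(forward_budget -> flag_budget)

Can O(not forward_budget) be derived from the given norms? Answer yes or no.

Premises 2 and 5 are O(not inspect_contract -> cease_operations) and O(inspect_contract -> cease_operations); every ideal world satisfies not inspect_contract or inspect_contract, so in either case cease_operations holds — hence O(cease_operations).
Premise 3 is O(not log_shipment -> not cease_operations); contrapositively O(cease_operations -> log_shipment). Since O(cease_operations) holds, K gives O(log_shipment).
The contrapositive of premise 1 (O(flag_budget -> not log_shipment)) is O(log_shipment -> not flag_budget), and O(log_shipment) is already established, so O(not flag_budget).
The contrapositive of premise 7 (O(forward_budget -> flag_budget)) is O(not flag_budget -> not forward_budget), and O(not flag_budget) is already established, so O(not forward_budget).
Premises 4, 6 do not contribute to this derivation.
So O(not forward_budget) follows.

Yes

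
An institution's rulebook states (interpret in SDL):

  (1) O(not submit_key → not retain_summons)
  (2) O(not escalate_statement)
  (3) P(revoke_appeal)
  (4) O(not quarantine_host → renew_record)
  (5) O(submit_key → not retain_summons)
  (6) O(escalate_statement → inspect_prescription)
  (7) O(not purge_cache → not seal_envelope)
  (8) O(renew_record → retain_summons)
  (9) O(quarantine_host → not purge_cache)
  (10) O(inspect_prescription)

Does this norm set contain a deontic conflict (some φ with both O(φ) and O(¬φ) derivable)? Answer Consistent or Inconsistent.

Premise 6 is O(escalate_statement → inspect_prescription); even if O(inspect_prescription) held, inferring O(escalate_statement) would be affirming the consequent — invalid.
So O(escalate_statement) is not derivable, and the apparent clash with O(not escalate_statement) does not arise.
A world satisfying every obligation exists (e.g. escalate_statement=false, inspect_prescription=true, purge_cache=false, quarantine_host=true, renew_record=false, retain_summons=false, revoke_appeal=false, seal_envelope=false, submit_key=false); no atom is both obligatory and forbidden, so the set is consistent.

Consistent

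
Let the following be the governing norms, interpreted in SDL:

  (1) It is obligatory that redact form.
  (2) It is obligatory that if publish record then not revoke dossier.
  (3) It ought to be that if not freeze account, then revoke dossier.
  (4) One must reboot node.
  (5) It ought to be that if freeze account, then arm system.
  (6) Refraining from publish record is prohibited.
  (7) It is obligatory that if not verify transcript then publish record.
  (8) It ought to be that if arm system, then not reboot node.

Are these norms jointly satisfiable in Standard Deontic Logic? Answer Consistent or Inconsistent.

Inconsistent

Premise 6 is F(¬publish_record), i.e. O(publish_record).
Applying K to premise 2 (O(publish_record → ¬revoke_dossier)) and O(publish_record) yields O(¬revoke_dossier).
Premise 3, O(¬freeze_account → revoke_dossier), contraposes to O(¬revoke_dossier → freeze_account); with O(¬revoke_dossier) we get O(freeze_account).
From O(freeze_account) and premise 5, O(freeze_account → arm_system), we obtain O(arm_system).
With premise 8, O(arm_system → ¬reboot_node), the K-axiom yields O(¬reboot_node).
Yet premise 4 states O(reboot_node).
We now have both O(¬reboot_node) and O(reboot_node) — reboot_node is simultaneously obligatory and forbidden, violating the D-axiom.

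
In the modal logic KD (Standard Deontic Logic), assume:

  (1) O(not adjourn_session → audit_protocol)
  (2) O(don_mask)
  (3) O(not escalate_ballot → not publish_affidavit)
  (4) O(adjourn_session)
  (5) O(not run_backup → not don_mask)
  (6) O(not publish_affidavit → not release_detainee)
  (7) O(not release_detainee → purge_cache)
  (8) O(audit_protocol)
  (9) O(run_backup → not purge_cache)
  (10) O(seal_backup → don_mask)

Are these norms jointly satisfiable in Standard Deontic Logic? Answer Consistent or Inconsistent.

Consistent

Premise 1 is O(not adjourn_session → audit_protocol); even if O(audit_protocol) held, inferring O(not adjourn_session) would be affirming the consequent — invalid.
So O(not adjourn_session) is not derivable, and the apparent clash with O(adjourn_session) does not arise.
A world satisfying every obligation exists (e.g. adjourn_session=true, audit_protocol=true, don_mask=true, escalate_ballot=true, publish_affidavit=true, purge_cache=false, release_detainee=true, run_backup=true, seal_backup=false); no atom is both obligatory and forbidden, so the set is consistent.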